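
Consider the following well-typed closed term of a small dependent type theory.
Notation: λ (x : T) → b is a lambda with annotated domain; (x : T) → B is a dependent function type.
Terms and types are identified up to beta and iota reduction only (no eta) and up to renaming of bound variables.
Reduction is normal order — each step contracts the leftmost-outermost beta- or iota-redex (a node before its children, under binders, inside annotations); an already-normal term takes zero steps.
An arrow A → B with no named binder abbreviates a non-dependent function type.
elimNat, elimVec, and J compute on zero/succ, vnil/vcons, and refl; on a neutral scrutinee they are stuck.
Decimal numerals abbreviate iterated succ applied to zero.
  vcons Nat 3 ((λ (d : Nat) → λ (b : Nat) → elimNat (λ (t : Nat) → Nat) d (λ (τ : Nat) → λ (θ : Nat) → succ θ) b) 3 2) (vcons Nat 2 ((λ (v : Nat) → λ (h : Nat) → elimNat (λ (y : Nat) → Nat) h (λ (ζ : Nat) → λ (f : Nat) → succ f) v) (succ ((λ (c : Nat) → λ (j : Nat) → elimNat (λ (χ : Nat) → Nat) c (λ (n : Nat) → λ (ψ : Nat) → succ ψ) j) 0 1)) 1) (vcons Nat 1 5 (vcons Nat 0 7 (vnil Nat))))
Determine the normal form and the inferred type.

reduced normal form:
  vcons Nat 3 5 (vcons Nat 2 3 (vcons Nat 1 5 (vcons Nat 0 7 (vnil Nat))))
type:
  Vec Nat 4
observation: reduction starts at a beta-redex, and 24 normal-order steps reach the normal form.


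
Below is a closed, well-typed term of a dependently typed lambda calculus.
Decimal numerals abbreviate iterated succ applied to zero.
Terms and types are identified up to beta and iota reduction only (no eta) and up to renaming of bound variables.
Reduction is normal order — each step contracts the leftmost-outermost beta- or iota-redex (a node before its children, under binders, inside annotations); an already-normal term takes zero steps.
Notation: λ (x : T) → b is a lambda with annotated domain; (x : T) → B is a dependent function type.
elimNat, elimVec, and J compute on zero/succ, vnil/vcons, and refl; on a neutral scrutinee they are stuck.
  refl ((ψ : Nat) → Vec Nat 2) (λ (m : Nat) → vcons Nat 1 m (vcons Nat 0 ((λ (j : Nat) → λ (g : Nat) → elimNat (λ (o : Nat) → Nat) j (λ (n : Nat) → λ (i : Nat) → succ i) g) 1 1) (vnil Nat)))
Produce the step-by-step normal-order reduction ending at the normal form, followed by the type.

reduction (normal order):
  refl ((ψ : Nat) → Vec Nat 2) (λ (m : Nat) → vcons Nat 1 m (vcons Nat 0 ((λ (j : Nat) → λ (g : Nat) → elimNat (λ (o : Nat) → Nat) j (λ (n : Nat) → λ (i : Nat) → succ i) g) 1 1) (vnil Nat)))
  ~> refl ((ψ : Nat) → Vec Nat 2) (λ (m : Nat) → vcons Nat 1 m (vcons Nat 0 ((λ (j : Nat) → elimNat (λ (g : Nat) → Nat) 1 (λ (o : Nat) → λ (n : Nat) → succ n) j) 1) (vnil Nat)))
  ~> refl ((ψ : Nat) → Vec Nat 2) (λ (m : Nat) → vcons Nat 1 m (vcons Nat 0 (elimNat (λ (j : Nat) → Nat) 1 (λ (g : Nat) → λ (o : Nat) → succ o) 1) (vnil Nat)))
  ~> refl ((ψ : Nat) → Vec Nat 2) (λ (m : Nat) → vcons Nat 1 m (vcons Nat 0 ((λ (j : Nat) → λ (g : Nat) → succ g) 0 (elimNat (λ (o : Nat) → Nat) 1 (λ (n : Nat) → λ (i : Nat) → succ i) 0)) (vnil Nat)))
  ~> refl ((ψ : Nat) → Vec Nat 2) (λ (m : Nat) → vcons Nat 1 m (vcons Nat 0 ((λ (j : Nat) → succ j) (elimNat (λ (g : Nat) → Nat) 1 (λ (o : Nat) → λ (n : Nat) → succ n) 0)) (vnil Nat)))
  ~> refl ((ψ : Nat) → Vec Nat 2) (λ (m : Nat) → vcons Nat 1 m (vcons Nat 0 (succ (elimNat (λ (j : Nat) → Nat) 1 (λ (g : Nat) → λ (o : Nat) → succ o) 0)) (vnil Nat)))
  ~> refl ((ψ : Nat) → Vec Nat 2) (λ (m : Nat) → vcons Nat 1 m (vcons Nat 0 2 (vnil Nat)))
type:
  Eq ((ψ : Nat) → Vec Nat 2) (λ (m : Nat) → vcons Nat 1 m (vcons Nat 0 2 (vnil Nat))) (λ (j : Nat) → vcons Nat 1 j (vcons Nat 0 2 (vnil Nat)))


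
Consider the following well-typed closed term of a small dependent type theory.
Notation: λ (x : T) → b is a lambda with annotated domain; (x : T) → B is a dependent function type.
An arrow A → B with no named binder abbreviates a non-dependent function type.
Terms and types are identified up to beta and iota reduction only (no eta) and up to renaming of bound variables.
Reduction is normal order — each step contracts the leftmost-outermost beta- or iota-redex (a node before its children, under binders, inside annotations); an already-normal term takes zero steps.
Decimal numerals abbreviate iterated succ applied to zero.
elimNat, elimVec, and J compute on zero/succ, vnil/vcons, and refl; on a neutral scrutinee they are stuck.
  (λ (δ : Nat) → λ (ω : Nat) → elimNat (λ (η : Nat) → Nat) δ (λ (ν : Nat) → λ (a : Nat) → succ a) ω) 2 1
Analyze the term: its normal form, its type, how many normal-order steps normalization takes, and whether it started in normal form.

resulting normal form:
  3
type:
  Nat
normal-order step count: 6
started in normal form: no
first contracted redex: a beta-redex


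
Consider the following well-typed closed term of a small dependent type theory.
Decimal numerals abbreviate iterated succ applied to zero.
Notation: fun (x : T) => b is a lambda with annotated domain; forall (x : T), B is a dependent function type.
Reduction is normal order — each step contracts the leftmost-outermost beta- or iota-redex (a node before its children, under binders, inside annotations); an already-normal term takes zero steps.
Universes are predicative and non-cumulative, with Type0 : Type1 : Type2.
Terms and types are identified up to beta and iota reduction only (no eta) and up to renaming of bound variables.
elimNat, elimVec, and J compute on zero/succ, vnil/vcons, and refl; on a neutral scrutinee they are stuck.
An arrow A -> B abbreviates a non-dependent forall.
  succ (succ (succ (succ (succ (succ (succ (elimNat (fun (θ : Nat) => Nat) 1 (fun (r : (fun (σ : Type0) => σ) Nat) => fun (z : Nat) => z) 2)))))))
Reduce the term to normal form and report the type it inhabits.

resulting normal form:
  8
the term's type:
  Nat


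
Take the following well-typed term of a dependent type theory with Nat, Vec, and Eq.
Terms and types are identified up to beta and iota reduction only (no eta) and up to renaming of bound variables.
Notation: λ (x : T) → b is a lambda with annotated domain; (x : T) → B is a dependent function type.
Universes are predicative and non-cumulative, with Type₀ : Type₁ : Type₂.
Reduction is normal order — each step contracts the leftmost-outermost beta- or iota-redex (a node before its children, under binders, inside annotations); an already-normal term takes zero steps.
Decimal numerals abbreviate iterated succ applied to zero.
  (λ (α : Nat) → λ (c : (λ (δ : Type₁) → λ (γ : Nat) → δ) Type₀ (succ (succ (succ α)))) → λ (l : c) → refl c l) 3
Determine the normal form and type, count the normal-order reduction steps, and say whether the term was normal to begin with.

normal form:
  λ (α : Type₀) → λ (c : α) → refl α c
type:
  (α : Type₀) → (c : α) → Eq α c c
reduction steps (normal order): 3
term was already normal: no
first contracted redex: a beta-redex


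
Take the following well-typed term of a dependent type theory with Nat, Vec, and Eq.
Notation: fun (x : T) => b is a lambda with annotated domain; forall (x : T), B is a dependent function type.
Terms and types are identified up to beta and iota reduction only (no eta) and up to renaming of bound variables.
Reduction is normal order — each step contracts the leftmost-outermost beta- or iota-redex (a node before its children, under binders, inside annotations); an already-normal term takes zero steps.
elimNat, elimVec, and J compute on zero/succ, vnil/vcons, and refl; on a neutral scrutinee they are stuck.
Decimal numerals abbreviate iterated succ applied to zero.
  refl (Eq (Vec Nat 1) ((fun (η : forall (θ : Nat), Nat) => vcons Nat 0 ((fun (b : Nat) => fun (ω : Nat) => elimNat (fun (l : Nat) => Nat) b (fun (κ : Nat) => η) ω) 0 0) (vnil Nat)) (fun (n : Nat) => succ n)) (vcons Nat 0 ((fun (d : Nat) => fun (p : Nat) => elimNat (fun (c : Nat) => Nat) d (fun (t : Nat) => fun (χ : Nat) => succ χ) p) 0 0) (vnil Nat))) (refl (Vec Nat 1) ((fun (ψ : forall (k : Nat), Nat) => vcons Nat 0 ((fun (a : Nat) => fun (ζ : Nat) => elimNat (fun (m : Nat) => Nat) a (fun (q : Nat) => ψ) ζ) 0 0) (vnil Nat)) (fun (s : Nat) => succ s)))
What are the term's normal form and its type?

reduced normal form:
  refl (Eq (Vec Nat 1) (vcons Nat 0 0 (vnil Nat)) (vcons Nat 0 0 (vnil Nat))) (refl (Vec Nat 1) (vcons Nat 0 0 (vnil Nat)))
the term's type:
  Eq (Eq (Vec Nat 1) (vcons Nat 0 0 (vnil Nat)) (vcons Nat 0 0 (vnil Nat))) (refl (Vec Nat 1) (vcons Nat 0 0 (vnil Nat))) (refl (Vec Nat 1) (vcons Nat 0 0 (vnil Nat)))
observation: normalization takes exactly 11 steps under the normal-order strategy.


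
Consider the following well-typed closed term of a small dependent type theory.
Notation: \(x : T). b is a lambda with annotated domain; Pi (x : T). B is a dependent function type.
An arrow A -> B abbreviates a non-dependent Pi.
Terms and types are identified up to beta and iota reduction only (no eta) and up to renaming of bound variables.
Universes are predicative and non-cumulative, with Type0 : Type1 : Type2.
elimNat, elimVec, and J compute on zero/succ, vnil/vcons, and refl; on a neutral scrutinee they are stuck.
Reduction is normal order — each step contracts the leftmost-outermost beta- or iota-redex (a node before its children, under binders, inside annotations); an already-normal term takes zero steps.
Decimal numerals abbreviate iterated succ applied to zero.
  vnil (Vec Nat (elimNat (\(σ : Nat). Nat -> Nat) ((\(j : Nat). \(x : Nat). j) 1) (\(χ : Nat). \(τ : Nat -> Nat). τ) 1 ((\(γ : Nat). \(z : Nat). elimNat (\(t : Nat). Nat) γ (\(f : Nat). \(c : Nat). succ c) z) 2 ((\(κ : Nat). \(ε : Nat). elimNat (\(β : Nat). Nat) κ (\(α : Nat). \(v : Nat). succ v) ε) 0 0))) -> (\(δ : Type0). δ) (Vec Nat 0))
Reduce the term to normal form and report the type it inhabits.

reduced normal form:
  vnil (Vec Nat 1 -> Vec Nat 0)
the term's type:
  Vec (Vec Nat 1 -> Vec Nat 0) 0
observation: reduction starts at an elimNat iota-redex, and 7 normal-order steps reach the normal form.


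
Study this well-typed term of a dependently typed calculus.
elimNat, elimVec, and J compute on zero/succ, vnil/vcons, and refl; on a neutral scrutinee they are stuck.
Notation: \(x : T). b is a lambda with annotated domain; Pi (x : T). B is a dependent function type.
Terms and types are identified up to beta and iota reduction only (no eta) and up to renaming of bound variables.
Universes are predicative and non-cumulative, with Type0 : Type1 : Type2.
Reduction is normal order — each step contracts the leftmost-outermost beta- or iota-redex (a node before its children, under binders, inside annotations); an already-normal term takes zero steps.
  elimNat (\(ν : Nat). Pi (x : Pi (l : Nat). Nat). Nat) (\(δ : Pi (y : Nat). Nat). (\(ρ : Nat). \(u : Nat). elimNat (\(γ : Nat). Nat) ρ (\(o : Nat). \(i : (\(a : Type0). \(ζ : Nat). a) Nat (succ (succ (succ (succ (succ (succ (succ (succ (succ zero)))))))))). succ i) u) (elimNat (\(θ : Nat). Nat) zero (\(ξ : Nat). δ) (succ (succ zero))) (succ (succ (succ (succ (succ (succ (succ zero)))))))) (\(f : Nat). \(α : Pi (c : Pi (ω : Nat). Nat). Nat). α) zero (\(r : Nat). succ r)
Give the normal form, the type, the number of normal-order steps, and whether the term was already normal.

resulting normal form:
  succ (succ (succ (succ (succ (succ (succ (succ (succ zero))))))))
type:
  Nat
reduction steps (normal order): 33
term was already normal: no
first contracted redex: an elimNat iota-redex


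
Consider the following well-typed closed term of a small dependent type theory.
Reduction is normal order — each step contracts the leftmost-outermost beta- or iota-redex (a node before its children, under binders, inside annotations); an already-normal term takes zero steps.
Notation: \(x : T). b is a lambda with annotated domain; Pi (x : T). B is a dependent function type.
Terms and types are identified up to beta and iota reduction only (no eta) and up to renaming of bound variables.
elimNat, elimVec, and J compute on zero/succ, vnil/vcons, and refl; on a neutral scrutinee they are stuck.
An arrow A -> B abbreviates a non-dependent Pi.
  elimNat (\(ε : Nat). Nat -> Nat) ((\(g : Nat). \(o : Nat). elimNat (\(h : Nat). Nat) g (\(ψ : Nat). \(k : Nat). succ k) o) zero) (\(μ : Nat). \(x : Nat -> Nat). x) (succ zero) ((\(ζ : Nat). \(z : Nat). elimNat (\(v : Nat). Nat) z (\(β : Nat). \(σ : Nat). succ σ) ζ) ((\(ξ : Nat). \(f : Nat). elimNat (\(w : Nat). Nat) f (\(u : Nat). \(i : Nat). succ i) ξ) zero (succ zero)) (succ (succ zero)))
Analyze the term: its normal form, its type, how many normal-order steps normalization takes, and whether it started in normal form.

resulting normal form:
  succ (succ (succ zero))
type:
  Nat
steps to reach normal form (normal order): 25
already normal: no
first contracted redex: an elimNat iota-redex


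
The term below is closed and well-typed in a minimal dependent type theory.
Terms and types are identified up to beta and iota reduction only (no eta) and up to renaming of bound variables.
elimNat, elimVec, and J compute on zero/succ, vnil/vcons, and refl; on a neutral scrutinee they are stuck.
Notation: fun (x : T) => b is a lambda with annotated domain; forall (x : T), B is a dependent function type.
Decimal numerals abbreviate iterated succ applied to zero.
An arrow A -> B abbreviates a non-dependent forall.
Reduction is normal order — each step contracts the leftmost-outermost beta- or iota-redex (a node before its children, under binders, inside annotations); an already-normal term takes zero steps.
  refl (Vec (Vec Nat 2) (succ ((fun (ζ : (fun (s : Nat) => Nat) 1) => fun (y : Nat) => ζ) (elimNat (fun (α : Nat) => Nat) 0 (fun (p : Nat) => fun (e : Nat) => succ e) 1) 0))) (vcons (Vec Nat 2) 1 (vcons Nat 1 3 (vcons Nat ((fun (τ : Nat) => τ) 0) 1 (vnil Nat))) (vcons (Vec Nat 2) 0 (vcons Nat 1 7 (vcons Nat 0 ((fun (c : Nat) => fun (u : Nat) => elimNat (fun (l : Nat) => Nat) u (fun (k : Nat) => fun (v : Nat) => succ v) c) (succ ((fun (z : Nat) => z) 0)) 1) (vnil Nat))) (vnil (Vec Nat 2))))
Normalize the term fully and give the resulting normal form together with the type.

reduced normal form:
  refl (Vec (Vec Nat 2) 2) (vcons (Vec Nat 2) 1 (vcons Nat 1 3 (vcons Nat 0 1 (vnil Nat))) (vcons (Vec Nat 2) 0 (vcons Nat 1 7 (vcons Nat 0 2 (vnil Nat))) (vnil (Vec Nat 2))))
the term's type:
  Eq (Vec (Vec Nat 2) 2) (vcons (Vec Nat 2) 1 (vcons Nat 1 3 (vcons Nat 0 1 (vnil Nat))) (vcons (Vec Nat 2) 0 (vcons Nat 1 7 (vcons Nat 0 2 (vnil Nat))) (vnil (Vec Nat 2)))) (vcons (Vec Nat 2) 1 (vcons Nat 1 3 (vcons Nat 0 1 (vnil Nat))) (vcons (Vec Nat 2) 0 (vcons Nat 1 7 (vcons Nat 0 2 (vnil Nat))) (vnil (Vec Nat 2))))


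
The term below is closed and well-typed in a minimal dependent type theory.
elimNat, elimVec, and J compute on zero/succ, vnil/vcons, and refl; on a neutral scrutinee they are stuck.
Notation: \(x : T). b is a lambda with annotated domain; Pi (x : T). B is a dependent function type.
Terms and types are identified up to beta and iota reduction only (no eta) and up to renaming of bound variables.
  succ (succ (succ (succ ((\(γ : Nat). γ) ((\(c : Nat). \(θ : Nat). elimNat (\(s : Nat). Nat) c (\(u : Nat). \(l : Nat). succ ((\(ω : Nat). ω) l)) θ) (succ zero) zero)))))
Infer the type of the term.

inferred type:
  Nat


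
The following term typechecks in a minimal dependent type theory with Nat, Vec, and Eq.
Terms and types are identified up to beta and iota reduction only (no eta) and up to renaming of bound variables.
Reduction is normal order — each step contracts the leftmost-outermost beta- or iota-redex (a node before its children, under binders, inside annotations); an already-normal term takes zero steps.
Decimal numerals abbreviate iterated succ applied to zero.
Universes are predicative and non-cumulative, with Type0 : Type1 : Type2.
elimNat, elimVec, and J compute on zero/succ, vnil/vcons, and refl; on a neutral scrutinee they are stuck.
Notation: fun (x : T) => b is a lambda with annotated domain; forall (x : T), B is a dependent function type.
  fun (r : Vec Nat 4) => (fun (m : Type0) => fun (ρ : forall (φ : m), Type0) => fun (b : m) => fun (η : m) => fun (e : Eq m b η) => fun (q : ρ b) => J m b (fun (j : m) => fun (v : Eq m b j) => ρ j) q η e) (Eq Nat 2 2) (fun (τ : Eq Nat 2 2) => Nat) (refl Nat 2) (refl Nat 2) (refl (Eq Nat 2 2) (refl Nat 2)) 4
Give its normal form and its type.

normal form:
  fun (r : Vec Nat 4) => 4
the term's type:
  forall (r : Vec Nat 4), Nat


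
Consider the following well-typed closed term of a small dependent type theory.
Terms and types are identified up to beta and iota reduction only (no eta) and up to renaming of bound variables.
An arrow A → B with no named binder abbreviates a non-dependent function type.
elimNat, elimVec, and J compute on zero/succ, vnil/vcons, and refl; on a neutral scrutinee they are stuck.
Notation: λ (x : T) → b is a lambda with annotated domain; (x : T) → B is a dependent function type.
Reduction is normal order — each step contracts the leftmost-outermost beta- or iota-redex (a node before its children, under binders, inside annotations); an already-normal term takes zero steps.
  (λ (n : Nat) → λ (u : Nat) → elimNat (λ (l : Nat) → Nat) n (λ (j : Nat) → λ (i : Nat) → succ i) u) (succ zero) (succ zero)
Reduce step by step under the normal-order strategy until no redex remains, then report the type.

normal-order reduction sequence:
  (λ (n : Nat) → λ (u : Nat) → elimNat (λ (l : Nat) → Nat) n (λ (j : Nat) → λ (i : Nat) → succ i) u) (succ zero) (succ zero)
  ~> (λ (n : Nat) → elimNat (λ (u : Nat) → Nat) (succ zero) (λ (l : Nat) → λ (j : Nat) → succ j) n) (succ zero)
  ~> elimNat (λ (n : Nat) → Nat) (succ zero) (λ (u : Nat) → λ (l : Nat) → succ l) (succ zero)
  ~> (λ (n : Nat) → λ (u : Nat) → succ u) zero (elimNat (λ (l : Nat) → Nat) (succ zero) (λ (j : Nat) → λ (i : Nat) → succ i) zero)
  ~> (λ (n : Nat) → succ n) (elimNat (λ (u : Nat) → Nat) (succ zero) (λ (l : Nat) → λ (j : Nat) → succ j) zero)
  ~> succ (elimNat (λ (n : Nat) → Nat) (succ zero) (λ (u : Nat) → λ (l : Nat) → succ l) zero)
  ~> succ (succ zero)
type:
  Nat


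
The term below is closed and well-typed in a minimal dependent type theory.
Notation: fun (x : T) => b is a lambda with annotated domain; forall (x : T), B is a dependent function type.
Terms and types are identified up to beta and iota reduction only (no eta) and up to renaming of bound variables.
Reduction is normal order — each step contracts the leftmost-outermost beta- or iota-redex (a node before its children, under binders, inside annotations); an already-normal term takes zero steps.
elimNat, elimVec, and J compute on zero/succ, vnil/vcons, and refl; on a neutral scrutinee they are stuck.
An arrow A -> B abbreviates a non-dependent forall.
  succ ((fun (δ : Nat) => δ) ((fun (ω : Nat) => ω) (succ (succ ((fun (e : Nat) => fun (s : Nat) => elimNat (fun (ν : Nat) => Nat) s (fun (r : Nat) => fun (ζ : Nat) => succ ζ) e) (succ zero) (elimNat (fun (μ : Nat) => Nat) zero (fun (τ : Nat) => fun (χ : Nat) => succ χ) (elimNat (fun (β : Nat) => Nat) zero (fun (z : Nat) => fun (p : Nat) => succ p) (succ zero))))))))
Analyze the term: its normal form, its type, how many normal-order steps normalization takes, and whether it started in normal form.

normal form:
  succ (succ (succ (succ (succ zero))))
inferred type:
  Nat
reduction steps (normal order): 16
already normal: no
first redex: a beta-redex


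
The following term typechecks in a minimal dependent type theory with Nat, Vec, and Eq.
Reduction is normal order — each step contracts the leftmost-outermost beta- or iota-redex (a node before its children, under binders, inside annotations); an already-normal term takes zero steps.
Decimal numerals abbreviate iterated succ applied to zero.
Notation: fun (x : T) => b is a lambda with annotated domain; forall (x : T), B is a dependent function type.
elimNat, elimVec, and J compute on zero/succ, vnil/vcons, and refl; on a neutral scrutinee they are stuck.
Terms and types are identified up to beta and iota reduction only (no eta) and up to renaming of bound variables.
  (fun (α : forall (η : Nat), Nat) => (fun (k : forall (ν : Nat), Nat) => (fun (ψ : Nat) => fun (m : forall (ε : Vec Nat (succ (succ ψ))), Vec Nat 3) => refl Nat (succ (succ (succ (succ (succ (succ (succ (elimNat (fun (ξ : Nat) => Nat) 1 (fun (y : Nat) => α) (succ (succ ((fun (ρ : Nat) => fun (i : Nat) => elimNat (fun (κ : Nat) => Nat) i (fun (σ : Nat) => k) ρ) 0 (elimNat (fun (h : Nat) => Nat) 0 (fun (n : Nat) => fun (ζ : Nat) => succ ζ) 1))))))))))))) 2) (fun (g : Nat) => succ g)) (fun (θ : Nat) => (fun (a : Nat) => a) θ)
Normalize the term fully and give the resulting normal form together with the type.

reduced normal form:
  fun (α : forall (η : Vec Nat 4), Vec Nat 3) => refl Nat 8
type:
  forall (α : forall (η : Vec Nat 4), Vec Nat 3), Eq Nat 8 8


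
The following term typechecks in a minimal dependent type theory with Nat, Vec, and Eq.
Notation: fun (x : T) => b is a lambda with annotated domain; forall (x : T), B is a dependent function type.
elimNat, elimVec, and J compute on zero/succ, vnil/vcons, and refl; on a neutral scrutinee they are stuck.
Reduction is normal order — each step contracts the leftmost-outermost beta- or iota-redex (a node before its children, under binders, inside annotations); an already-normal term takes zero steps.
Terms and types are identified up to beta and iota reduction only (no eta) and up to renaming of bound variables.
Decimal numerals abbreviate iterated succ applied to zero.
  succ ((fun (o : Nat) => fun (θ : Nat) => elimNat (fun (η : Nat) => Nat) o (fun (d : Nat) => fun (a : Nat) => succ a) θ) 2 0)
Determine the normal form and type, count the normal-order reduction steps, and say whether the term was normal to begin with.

reduced normal form:
  3
type:
  Nat
reduction steps (normal order): 3
term was already normal: no
first contracted redex: a beta-redex


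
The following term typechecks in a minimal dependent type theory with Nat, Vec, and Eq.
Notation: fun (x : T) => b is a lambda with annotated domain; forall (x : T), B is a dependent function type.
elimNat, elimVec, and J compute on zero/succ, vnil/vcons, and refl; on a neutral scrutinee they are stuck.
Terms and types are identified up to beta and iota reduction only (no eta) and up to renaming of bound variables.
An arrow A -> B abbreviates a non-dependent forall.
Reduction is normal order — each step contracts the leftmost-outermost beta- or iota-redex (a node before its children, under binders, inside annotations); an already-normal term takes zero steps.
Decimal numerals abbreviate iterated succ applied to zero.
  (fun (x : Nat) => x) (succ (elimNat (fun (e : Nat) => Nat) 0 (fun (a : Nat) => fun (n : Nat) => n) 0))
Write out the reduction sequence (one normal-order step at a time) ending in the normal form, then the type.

reduction (normal order):
  (fun (x : Nat) => x) (succ (elimNat (fun (e : Nat) => Nat) 0 (fun (a : Nat) => fun (n : Nat) => n) 0))
  ~> succ (elimNat (fun (x : Nat) => Nat) 0 (fun (e : Nat) => fun (a : Nat) => a) 0)
  ~> 1
type:
  Nat


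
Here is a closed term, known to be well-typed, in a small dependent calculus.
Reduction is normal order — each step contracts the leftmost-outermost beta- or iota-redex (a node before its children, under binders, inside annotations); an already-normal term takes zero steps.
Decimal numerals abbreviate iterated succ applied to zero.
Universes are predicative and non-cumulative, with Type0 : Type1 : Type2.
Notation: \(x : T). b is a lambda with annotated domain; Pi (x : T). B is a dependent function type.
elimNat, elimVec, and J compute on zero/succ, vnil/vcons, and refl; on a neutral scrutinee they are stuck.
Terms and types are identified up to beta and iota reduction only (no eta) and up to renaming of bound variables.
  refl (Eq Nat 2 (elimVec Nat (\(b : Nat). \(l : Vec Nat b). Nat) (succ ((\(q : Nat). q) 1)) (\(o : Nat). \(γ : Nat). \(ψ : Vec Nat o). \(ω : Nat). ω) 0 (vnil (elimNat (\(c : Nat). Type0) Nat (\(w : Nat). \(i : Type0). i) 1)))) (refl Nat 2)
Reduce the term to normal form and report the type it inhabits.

normal form:
  refl (Eq Nat 2 2) (refl Nat 2)
the term's type:
  Eq (Eq Nat 2 2) (refl Nat 2) (refl Nat 2)


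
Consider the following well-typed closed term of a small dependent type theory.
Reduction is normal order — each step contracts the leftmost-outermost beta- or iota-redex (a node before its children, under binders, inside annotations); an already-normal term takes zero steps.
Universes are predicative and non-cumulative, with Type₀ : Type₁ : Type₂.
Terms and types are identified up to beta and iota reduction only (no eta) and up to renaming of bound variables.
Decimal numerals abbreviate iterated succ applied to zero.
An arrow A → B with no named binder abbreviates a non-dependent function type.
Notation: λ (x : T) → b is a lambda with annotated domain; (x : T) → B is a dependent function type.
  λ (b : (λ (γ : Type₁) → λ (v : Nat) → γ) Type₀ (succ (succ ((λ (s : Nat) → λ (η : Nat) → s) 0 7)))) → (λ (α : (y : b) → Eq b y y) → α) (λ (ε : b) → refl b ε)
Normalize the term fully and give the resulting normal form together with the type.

normal form:
  λ (b : Type₀) → λ (γ : b) → refl b γ
type:
  (b : Type₀) → (γ : b) → Eq b γ γ
observation: 3 normal-order steps separate the term from its normal form.


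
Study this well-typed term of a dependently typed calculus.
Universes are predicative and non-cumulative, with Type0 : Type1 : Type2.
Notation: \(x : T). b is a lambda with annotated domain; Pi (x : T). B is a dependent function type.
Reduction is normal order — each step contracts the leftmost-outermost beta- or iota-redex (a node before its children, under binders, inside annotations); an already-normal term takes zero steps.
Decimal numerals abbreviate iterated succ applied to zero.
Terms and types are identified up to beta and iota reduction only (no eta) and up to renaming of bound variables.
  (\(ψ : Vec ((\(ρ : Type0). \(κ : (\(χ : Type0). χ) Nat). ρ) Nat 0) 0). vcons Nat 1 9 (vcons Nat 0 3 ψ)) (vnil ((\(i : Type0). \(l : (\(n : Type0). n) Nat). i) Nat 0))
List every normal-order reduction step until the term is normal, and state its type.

normal-order reduction sequence:
  (\(ψ : Vec ((\(ρ : Type0). \(κ : (\(χ : Type0). χ) Nat). ρ) Nat 0) 0). vcons Nat 1 9 (vcons Nat 0 3 ψ)) (vnil ((\(i : Type0). \(l : (\(n : Type0). n) Nat). i) Nat 0))
  ~> vcons Nat 1 9 (vcons Nat 0 3 (vnil ((\(ψ : Type0). \(ρ : (\(κ : Type0). κ) Nat). ψ) Nat 0)))
  ~> vcons Nat 1 9 (vcons Nat 0 3 (vnil ((\(ψ : (\(ρ : Type0). ρ) Nat). Nat) 0)))
  ~> vcons Nat 1 9 (vcons Nat 0 3 (vnil Nat))
inferred type:
  Vec Nat 2


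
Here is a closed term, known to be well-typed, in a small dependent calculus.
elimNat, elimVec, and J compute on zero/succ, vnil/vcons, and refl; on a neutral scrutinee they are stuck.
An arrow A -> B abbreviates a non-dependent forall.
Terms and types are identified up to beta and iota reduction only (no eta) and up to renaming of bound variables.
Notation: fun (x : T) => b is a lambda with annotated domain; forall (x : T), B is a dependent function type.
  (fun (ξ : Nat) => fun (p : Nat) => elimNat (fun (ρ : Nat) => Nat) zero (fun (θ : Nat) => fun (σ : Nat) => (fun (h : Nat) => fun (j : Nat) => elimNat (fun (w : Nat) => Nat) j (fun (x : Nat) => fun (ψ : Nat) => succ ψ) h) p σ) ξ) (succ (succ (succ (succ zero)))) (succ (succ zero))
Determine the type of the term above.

type:
  Nat


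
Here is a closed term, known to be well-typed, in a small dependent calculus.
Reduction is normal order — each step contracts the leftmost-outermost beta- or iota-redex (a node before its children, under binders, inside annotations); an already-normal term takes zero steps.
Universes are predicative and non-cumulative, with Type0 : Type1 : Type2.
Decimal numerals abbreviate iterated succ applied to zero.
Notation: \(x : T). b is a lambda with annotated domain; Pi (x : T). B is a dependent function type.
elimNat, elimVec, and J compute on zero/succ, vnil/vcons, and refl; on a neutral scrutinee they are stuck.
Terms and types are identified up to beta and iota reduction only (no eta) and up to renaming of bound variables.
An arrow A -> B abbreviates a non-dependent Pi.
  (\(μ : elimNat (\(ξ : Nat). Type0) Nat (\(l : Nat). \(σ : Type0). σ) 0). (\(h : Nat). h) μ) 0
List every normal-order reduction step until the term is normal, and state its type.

reduction (normal order):
  (\(μ : elimNat (\(ξ : Nat). Type0) Nat (\(l : Nat). \(σ : Type0). σ) 0). (\(h : Nat). h) μ) 0
  ~> (\(μ : Nat). μ) 0
  ~> 0
inferred type:
  Nat


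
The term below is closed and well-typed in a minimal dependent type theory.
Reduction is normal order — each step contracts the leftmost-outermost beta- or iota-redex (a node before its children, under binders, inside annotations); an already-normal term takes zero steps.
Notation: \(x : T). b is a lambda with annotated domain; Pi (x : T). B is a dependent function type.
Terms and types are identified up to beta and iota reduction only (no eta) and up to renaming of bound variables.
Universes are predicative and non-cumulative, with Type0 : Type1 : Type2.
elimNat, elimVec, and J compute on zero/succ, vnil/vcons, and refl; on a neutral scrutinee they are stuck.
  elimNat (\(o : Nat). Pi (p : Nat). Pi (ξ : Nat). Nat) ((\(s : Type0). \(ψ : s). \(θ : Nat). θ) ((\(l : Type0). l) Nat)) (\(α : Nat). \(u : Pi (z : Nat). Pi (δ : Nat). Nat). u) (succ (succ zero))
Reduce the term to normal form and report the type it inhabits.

resulting normal form:
  \(o : Nat). \(p : Nat). p
type:
  Pi (o : Nat). Pi (p : Nat). Nat
observation: the term reaches its normal form after 9 normal-order steps.


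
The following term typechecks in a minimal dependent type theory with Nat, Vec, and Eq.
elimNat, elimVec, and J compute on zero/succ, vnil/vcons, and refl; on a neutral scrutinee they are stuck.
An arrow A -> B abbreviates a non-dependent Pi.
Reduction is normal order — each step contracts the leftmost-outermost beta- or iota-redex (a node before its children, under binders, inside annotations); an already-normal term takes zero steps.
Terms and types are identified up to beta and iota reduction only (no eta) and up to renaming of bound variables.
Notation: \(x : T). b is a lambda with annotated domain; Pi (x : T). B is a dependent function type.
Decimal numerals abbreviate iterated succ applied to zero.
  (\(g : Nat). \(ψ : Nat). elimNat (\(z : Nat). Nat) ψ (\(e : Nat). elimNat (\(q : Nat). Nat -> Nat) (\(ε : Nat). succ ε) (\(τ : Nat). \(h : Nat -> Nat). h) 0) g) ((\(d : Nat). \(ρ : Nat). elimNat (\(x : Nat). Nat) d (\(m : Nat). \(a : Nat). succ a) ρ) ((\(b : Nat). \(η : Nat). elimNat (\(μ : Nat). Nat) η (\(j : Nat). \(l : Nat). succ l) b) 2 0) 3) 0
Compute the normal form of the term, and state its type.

resulting normal form:
  5
the term's type:
  Nat
observation: 40 normal-order steps normalize the term, beginning with a beta-redex.


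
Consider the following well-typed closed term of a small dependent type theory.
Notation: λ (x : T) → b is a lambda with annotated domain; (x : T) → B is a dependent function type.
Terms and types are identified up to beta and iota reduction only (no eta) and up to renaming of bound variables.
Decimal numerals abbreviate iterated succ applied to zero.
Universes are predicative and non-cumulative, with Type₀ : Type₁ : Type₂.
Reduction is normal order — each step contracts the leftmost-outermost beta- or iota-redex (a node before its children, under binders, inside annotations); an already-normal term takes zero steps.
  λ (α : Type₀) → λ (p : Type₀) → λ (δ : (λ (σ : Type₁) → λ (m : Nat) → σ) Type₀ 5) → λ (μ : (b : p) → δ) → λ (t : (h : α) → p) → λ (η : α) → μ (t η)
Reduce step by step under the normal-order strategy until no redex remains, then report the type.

normal-order reduction:
  λ (α : Type₀) → λ (p : Type₀) → λ (δ : (λ (σ : Type₁) → λ (m : Nat) → σ) Type₀ 5) → λ (μ : (b : p) → δ) → λ (t : (h : α) → p) → λ (η : α) → μ (t η)
  ~> λ (α : Type₀) → λ (p : Type₀) → λ (δ : (λ (σ : Nat) → Type₀) 5) → λ (m : (μ : p) → δ) → λ (b : (t : α) → p) → λ (h : α) → m (b h)
  ~> λ (α : Type₀) → λ (p : Type₀) → λ (δ : Type₀) → λ (σ : (m : p) → δ) → λ (μ : (b : α) → p) → λ (t : α) → σ (μ t)
the term's type:
  (α : Type₀) → (p : Type₀) → (δ : Type₀) → (σ : (m : p) → δ) → (μ : (b : α) → p) → (t : α) → δ


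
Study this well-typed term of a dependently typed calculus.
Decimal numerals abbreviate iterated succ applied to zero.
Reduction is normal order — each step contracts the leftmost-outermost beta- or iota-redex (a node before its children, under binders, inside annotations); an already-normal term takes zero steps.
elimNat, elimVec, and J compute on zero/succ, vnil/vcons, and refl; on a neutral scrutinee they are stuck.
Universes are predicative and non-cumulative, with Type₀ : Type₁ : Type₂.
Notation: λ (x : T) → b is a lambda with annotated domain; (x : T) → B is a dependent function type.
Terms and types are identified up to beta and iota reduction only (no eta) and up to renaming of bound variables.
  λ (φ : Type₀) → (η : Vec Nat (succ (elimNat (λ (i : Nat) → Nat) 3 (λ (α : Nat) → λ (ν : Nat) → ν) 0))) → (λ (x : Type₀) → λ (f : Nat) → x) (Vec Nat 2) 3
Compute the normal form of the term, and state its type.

resulting normal form:
  λ (φ : Type₀) → (η : Vec Nat 4) → Vec Nat 2
type:
  (φ : Type₀) → Type₀


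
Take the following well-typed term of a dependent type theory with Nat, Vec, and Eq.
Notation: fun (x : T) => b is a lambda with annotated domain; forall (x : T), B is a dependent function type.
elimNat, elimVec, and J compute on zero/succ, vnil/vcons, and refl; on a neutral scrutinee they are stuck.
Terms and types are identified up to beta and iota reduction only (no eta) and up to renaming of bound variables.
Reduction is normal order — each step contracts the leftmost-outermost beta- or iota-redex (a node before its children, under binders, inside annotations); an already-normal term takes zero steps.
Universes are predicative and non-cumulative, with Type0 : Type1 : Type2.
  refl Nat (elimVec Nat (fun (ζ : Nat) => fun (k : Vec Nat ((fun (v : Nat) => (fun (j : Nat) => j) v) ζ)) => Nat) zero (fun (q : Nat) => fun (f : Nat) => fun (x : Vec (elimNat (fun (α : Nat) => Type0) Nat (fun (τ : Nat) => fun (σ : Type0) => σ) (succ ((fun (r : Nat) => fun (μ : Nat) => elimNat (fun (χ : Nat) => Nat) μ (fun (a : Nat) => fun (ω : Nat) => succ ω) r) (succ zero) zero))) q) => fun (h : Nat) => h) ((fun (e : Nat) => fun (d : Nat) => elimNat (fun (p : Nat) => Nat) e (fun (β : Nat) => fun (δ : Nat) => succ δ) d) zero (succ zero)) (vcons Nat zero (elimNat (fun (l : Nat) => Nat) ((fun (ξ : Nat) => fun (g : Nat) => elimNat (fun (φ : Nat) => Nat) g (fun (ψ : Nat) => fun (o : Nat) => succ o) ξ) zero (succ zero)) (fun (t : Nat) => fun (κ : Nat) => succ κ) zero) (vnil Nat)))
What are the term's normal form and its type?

reduced normal form:
  refl Nat zero
the term's type:
  Eq Nat zero zero
observation: the first redex contracted is an elimVec iota-redex; the normal form is reached in 6 normal-order steps.


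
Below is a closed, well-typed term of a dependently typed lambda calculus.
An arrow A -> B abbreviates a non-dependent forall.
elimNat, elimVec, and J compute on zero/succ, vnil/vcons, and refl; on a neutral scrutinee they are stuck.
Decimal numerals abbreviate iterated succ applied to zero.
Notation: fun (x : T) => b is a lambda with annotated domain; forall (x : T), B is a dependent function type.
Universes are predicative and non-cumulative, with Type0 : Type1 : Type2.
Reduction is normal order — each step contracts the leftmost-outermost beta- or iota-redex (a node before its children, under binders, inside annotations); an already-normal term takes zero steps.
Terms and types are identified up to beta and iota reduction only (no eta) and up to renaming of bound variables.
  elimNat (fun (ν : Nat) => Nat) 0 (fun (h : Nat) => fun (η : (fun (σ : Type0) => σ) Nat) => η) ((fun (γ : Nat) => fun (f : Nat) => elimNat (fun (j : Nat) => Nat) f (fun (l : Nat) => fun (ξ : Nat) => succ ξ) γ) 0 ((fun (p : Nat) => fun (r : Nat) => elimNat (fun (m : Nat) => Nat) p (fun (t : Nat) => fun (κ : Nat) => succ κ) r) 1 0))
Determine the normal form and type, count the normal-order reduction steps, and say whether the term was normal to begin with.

normal form:
  0
inferred type:
  Nat
steps to reach normal form (normal order): 11
started in normal form: no
first redex: a beta-redex


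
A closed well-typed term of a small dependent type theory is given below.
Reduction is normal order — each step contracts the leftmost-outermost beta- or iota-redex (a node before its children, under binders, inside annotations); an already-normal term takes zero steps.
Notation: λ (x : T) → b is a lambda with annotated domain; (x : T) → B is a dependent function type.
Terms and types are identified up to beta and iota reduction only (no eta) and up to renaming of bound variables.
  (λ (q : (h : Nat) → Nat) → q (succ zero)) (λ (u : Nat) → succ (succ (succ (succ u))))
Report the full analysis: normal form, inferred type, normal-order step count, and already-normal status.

normal form:
  succ (succ (succ (succ (succ zero))))
the term's type:
  Nat
reduction steps (normal order): 2
started in normal form: no
first redex: a beta-redex


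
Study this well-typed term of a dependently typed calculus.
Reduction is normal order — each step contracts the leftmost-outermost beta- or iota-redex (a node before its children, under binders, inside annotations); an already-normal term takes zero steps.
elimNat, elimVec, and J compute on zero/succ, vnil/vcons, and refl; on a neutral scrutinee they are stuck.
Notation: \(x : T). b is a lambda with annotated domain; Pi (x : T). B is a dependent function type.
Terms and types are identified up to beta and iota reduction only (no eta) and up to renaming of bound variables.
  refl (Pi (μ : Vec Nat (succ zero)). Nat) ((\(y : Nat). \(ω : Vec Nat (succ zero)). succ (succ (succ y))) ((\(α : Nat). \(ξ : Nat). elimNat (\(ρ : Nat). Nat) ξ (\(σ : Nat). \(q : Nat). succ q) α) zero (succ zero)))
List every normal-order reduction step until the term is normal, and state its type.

reduction (normal order):
  refl (Pi (μ : Vec Nat (succ zero)). Nat) ((\(y : Nat). \(ω : Vec Nat (succ zero)). succ (succ (succ y))) ((\(α : Nat). \(ξ : Nat). elimNat (\(ρ : Nat). Nat) ξ (\(σ : Nat). \(q : Nat). succ q) α) zero (succ zero)))
  ~> refl (Pi (μ : Vec Nat (succ zero)). Nat) (\(y : Vec Nat (succ zero)). succ (succ (succ ((\(ω : Nat). \(α : Nat). elimNat (\(ξ : Nat). Nat) α (\(ρ : Nat). \(σ : Nat). succ σ) ω) zero (succ zero)))))
  ~> refl (Pi (μ : Vec Nat (succ zero)). Nat) (\(y : Vec Nat (succ zero)). succ (succ (succ ((\(ω : Nat). elimNat (\(α : Nat). Nat) ω (\(ξ : Nat). \(ρ : Nat). succ ρ) zero) (succ zero)))))
  ~> refl (Pi (μ : Vec Nat (succ zero)). Nat) (\(y : Vec Nat (succ zero)). succ (succ (succ (elimNat (\(ω : Nat). Nat) (succ zero) (\(α : Nat). \(ξ : Nat). succ ξ) zero))))
  ~> refl (Pi (μ : Vec Nat (succ zero)). Nat) (\(y : Vec Nat (succ zero)). succ (succ (succ (succ zero))))
inferred type:
  Eq (Pi (μ : Vec Nat (succ zero)). Nat) (\(y : Vec Nat (succ zero)). succ (succ (succ (succ zero)))) (\(ω : Vec Nat (succ zero)). succ (succ (succ (succ zero))))


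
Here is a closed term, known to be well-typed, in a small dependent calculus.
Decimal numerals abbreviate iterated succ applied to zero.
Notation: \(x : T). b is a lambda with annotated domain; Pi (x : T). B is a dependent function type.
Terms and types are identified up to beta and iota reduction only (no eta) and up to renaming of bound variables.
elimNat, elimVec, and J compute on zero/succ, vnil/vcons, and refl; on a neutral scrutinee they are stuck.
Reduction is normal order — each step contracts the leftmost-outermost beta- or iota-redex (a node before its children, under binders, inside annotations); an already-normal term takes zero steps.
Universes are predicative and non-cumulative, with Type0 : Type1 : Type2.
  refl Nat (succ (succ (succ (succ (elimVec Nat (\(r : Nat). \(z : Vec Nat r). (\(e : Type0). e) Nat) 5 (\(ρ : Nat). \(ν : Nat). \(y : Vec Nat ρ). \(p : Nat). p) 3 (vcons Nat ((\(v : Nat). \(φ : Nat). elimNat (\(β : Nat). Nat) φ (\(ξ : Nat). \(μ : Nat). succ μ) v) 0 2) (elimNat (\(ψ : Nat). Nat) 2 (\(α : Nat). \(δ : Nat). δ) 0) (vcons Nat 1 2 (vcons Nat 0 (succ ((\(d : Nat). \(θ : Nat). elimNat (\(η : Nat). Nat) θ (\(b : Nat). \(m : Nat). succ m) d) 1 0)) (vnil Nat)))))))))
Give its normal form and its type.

normal form:
  refl Nat 9
inferred type:
  Eq Nat 9 9
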